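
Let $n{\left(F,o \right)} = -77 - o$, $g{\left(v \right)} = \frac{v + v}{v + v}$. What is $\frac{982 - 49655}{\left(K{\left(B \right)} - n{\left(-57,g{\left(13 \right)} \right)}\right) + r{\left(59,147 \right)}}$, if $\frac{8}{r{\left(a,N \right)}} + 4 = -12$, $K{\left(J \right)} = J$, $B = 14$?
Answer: $- \frac{97346}{183} \approx -531.95$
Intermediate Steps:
$g{\left(v \right)} = 1$ ($g{\left(v \right)} = \frac{2 v}{2 v} = 2 v \frac{1}{2 v} = 1$)
$r{\left(a,N \right)} = - \frac{1}{2}$ ($r{\left(a,N \right)} = \frac{8}{-4 - 12} = \frac{8}{-16} = 8 \left(- \frac{1}{16}\right) = - \frac{1}{2}$)
$\frac{982 - 49655}{\left(K{\left(B \right)} - n{\left(-57,g{\left(13 \right)} \right)}\right) + r{\left(59,147 \right)}} = \frac{982 - 49655}{\left(14 - \left(-77 - 1\right)\right) - \frac{1}{2}} = - \frac{48673}{\left(14 - \left(-77 - 1\right)\right) - \frac{1}{2}} = - \frac{48673}{\left(14 - -78\right) - \frac{1}{2}} = - \frac{48673}{\left(14 + 78\right) - \frac{1}{2}} = - \frac{48673}{92 - \frac{1}{2}} = - \frac{48673}{\frac{183}{2}} = \left(-48673\right) \frac{2}{183} = - \frac{97346}{183}$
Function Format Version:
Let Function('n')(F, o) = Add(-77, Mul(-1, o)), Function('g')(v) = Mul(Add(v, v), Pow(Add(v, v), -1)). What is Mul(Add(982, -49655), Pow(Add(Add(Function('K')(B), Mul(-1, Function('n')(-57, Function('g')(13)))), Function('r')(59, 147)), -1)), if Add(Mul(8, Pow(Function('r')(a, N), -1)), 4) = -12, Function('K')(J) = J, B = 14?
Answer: Rational(-97346, 183) ≈ -531.95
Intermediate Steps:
Function('g')(v) = 1 (Function('g')(v) = Mul(Mul(2, v), Pow(Mul(2, v), -1)) = Mul(Mul(2, v), Mul(Rational(1, 2), Pow(v, -1))) = 1)
Function('r')(a, N) = Rational(-1, 2) (Function('r')(a, N) = Mul(8, Pow(Add(-4, -12), -1)) = Mul(8, Pow(-16, -1)) = Mul(8, Rational(-1, 16)) = Rational(-1, 2))
Mul(Add(982, -49655), Pow(Add(Add(Function('K')(B), Mul(-1, Function('n')(-57, Function('g')(13)))), Function('r')(59, 147)), -1)) = Mul(Add(982, -49655), Pow(Add(Add(14, Mul(-1, Add(-77, Mul(-1, 1)))), Rational(-1, 2)), -1)) = Mul(-48673, Pow(Add(Add(14, Mul(-1, Add(-77, -1))), Rational(-1, 2)), -1)) = Mul(-48673, Pow(Add(Add(14, Mul(-1, -78)), Rational(-1, 2)), -1)) = Mul(-48673, Pow(Add(Add(14, 78), Rational(-1, 2)), -1)) = Mul(-48673, Pow(Add(92, Rational(-1, 2)), -1)) = Mul(-48673, Pow(Rational(183, 2), -1)) = Mul(-48673, Rational(2, 183)) = Rational(-97346, 183)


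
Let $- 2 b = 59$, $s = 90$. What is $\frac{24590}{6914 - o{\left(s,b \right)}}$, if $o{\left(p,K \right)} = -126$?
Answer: $\frac{2459}{704} \approx 3.4929$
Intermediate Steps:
$b = - \frac{59}{2}$ ($b = \left(- \frac{1}{2}\right) 59 = - \frac{59}{2} \approx -29.5$)
$\frac{24590}{6914 - o{\left(s,b \right)}} = \frac{24590}{6914 - -126} = \frac{24590}{6914 + 126} = \frac{24590}{7040} = 24590 \cdot \frac{1}{7040} = \frac{2459}{704}$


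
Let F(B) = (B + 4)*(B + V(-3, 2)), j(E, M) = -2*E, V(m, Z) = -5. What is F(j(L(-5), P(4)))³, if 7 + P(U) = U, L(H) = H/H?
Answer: -2744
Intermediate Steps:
L(H) = 1
P(U) = -7 + U
F(B) = (-5 + B)*(4 + B) (F(B) = (B + 4)*(B - 5) = (4 + B)*(-5 + B) = (-5 + B)*(4 + B))
F(j(L(-5), P(4)))³ = (-20 + (-2*1)² - (-2))³ = (-20 + (-2)² - 1*(-2))³ = (-20 + 4 + 2)³ = (-14)³ = -2744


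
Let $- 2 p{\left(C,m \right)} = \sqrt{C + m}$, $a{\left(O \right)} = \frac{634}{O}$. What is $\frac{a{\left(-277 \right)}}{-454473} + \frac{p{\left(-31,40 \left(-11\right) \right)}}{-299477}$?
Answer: $\frac{634}{125889021} + \frac{i \sqrt{471}}{598954} \approx 5.0362 \cdot 10^{-6} + 3.6234 \cdot 10^{-5} i$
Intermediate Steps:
$p{\left(C,m \right)} = - \frac{\sqrt{C + m}}{2}$
$\frac{a{\left(-277 \right)}}{-454473} + \frac{p{\left(-31,40 \left(-11\right) \right)}}{-299477} = \frac{634 \frac{1}{-277}}{-454473} + \frac{\left(- \frac{1}{2}\right) \sqrt{-31 + 40 \left(-11\right)}}{-299477} = 634 \left(- \frac{1}{277}\right) \left(- \frac{1}{454473}\right) + - \frac{\sqrt{-31 - 440}}{2} \left(- \frac{1}{299477}\right) = \left(- \frac{634}{277}\right) \left(- \frac{1}{454473}\right) + - \frac{\sqrt{-471}}{2} \left(- \frac{1}{299477}\right) = \frac{634}{125889021} + - \frac{i \sqrt{471}}{2} \left(- \frac{1}{299477}\right) = \frac{634}{125889021} + \frac{i \sqrt{471}}{598954}$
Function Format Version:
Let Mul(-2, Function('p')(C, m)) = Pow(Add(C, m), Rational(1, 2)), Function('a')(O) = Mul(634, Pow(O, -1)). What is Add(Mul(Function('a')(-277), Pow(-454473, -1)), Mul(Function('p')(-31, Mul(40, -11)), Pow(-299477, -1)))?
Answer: Add(Rational(634, 125889021), Mul(Rational(1, 598954), I, Pow(471, Rational(1, 2)))) ≈ Add(5.0362e-6, Mul(3.6234e-5, I))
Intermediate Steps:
Function('p')(C, m) = Mul(Rational(-1, 2), Pow(Add(C, m), Rational(1, 2)))
Add(Mul(Function('a')(-277), Pow(-454473, -1)), Mul(Function('p')(-31, Mul(40, -11)), Pow(-299477, -1))) = Add(Mul(Mul(634, Pow(-277, -1)), Pow(-454473, -1)), Mul(Mul(Rational(-1, 2), Pow(Add(-31, Mul(40, -11)), Rational(1, 2))), Pow(-299477, -1))) = Add(Mul(Mul(634, Rational(-1, 277)), Rational(-1, 454473)), Mul(Mul(Rational(-1, 2), Pow(Add(-31, -440), Rational(1, 2))), Rational(-1, 299477))) = Add(Mul(Rational(-634, 277), Rational(-1, 454473)), Mul(Mul(Rational(-1, 2), Pow(-471, Rational(1, 2))), Rational(-1, 299477))) = Add(Rational(634, 125889021), Mul(Mul(Rational(-1, 2), Mul(I, Pow(471, Rational(1, 2)))), Rational(-1, 299477))) = Add(Rational(634, 125889021), Mul(Mul(Rational(-1, 2), I, Pow(471, Rational(1, 2))), Rational(-1, 299477))) = Add(Rational(634, 125889021), Mul(Rational(1, 598954), I, Pow(471, Rational(1, 2))))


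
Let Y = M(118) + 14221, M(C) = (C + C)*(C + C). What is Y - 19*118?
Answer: 67675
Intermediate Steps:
M(C) = 4*C² (M(C) = (2*C)*(2*C) = 4*C²)
Y = 69917 (Y = 4*118² + 14221 = 4*13924 + 14221 = 55696 + 14221 = 69917)
Y - 19*118 = 69917 - 19*118 = 69917 - 2242 = 67675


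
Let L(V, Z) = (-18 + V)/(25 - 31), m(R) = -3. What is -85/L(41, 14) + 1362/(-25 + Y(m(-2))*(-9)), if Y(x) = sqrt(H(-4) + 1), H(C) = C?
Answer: -170235/9982 + 6129*I*sqrt(3)/434 ≈ -17.054 + 24.46*I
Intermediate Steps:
L(V, Z) = 3 - V/6 (L(V, Z) = (-18 + V)/(-6) = (-18 + V)*(-1/6) = 3 - V/6)
Y(x) = I*sqrt(3) (Y(x) = sqrt(-4 + 1) = sqrt(-3) = I*sqrt(3))
-85/L(41, 14) + 1362/(-25 + Y(m(-2))*(-9)) = -85/(3 - 1/6*41) + 1362/(-25 + (I*sqrt(3))*(-9)) = -85/(3 - 41/6) + 1362/(-25 - 9*I*sqrt(3)) = -85/(-23/6) + 1362/(-25 - 9*I*sqrt(3)) = -85*(-6/23) + 1362/(-25 - 9*I*sqrt(3)) = 510/23 + 1362/(-25 - 9*I*sqrt(3))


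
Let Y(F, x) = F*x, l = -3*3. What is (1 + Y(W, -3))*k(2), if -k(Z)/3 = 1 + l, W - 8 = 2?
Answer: -696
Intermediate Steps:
W = 10 (W = 8 + 2 = 10)
l = -9
k(Z) = 24 (k(Z) = -3*(1 - 9) = -3*(-8) = 24)
(1 + Y(W, -3))*k(2) = (1 + 10*(-3))*24 = (1 - 30)*24 = -29*24 = -696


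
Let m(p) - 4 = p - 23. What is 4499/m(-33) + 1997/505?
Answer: -2168151/26260 ≈ -82.565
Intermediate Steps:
m(p) = -19 + p (m(p) = 4 + (p - 23) = 4 + (-23 + p) = -19 + p)
4499/m(-33) + 1997/505 = 4499/(-19 - 33) + 1997/505 = 4499/(-52) + 1997*(1/505) = 4499*(-1/52) + 1997/505 = -4499/52 + 1997/505 = -2168151/26260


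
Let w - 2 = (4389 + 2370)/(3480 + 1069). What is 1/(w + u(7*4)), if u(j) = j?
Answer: 4549/143229 ≈ 0.031760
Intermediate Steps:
w = 15857/4549 (w = 2 + (4389 + 2370)/(3480 + 1069) = 2 + 6759/4549 = 15857/4549 ≈ 3.4858)
1/(w + u(7*4)) = 1/(15857/4549 + 7*4) = 1/(15857/4549 + 28) = 1/(143229/4549) = 4549/143229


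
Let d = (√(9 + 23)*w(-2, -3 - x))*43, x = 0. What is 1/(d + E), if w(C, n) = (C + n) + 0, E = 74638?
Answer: 37319/2784675922 + 215*√2/1392337961 ≈ 1.3620e-5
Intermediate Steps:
w(C, n) = C + n
d = -860*√2 (d = (√(9 + 23)*(-2 + (-3 - 1*0)))*43 = (√32*(-2 + (-3 + 0)))*43 = ((4*√2)*(-2 - 3))*43 = ((4*√2)*(-5))*43 = -20*√2*43 = -860*√2 ≈ -1216.2)
1/(d + E) = 1/(-860*√2 + 74638) = 1/(74638 - 860*√2)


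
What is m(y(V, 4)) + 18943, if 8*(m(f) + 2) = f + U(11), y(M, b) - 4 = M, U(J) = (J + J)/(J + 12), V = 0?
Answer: 1742629/92 ≈ 18942.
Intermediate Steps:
U(J) = 2*J/(12 + J) (U(J) = (2*J)/(12 + J) = 2*J/(12 + J))
y(M, b) = 4 + M
m(f) = -173/92 + f/8 (m(f) = -2 + (f + 2*11/(12 + 11))/8 = -2 + (f + 2*11/23)/8 = -2 + (f + 2*11*(1/23))/8 = -2 + (f + 22/23)/8 = -2 + (22/23 + f)/8 = -2 + (11/92 + f/8) = -173/92 + f/8)
m(y(V, 4)) + 18943 = (-173/92 + (4 + 0)/8) + 18943 = (-173/92 + (⅛)*4) + 18943 = (-173/92 + ½) + 18943 = -127/92 + 18943 = 1742629/92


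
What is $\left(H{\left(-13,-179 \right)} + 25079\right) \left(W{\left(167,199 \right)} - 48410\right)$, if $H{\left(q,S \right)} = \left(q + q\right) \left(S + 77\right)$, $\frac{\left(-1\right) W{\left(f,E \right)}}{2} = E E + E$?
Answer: $-3549845310$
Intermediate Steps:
$W{\left(f,E \right)} = - 2 E - 2 E^{2}$ ($W{\left(f,E \right)} = - 2 \left(E E + E\right) = - 2 \left(E^{2} + E\right) = - 2 \left(E + E^{2}\right) = - 2 E - 2 E^{2}$)
$H{\left(q,S \right)} = 2 q \left(77 + S\right)$
$\left(H{\left(-13,-179 \right)} + 25079\right) \left(W{\left(167,199 \right)} - 48410\right) = \left(2 \left(-13\right) \left(77 - 179\right) + 25079\right) \left(\left(-2\right) 199 \left(1 + 199\right) - 48410\right) = \left(2 \left(-13\right) \left(-102\right) + 25079\right) \left(\left(-2\right) 199 \cdot 200 - 48410\right) = \left(2652 + 25079\right) \left(-79600 - 48410\right) = 27731 \left(-128010\right) = -3549845310$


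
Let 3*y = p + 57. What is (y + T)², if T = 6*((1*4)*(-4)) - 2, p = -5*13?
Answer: 91204/9 ≈ 10134.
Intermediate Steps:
p = -65
y = -8/3 (y = (-65 + 57)/3 = (⅓)*(-8) = -8/3 ≈ -2.6667)
T = -98 (T = 6*(4*(-4)) - 2 = 6*(-16) - 2 = -96 - 2 = -98)
(y + T)² = (-8/3 - 98)² = (-302/3)² = 91204/9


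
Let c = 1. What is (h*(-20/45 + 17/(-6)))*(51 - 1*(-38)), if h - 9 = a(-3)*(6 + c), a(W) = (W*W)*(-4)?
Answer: 141777/2 ≈ 70889.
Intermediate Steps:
a(W) = -4*W**2 (a(W) = W**2*(-4) = -4*W**2)
h = -243 (h = 9 + (-4*(-3)**2)*(6 + 1) = 9 - 4*9*7 = 9 - 36*7 = 9 - 252 = -243)
(h*(-20/45 + 17/(-6)))*(51 - 1*(-38)) = (-243*(-20/45 + 17/(-6)))*(51 - 1*(-38)) = (-243*(-20*1/45 + 17*(-1/6)))*(51 + 38) = -243*(-4/9 - 17/6)*89 = -243*(-59/18)*89 = (1593/2)*89 = 141777/2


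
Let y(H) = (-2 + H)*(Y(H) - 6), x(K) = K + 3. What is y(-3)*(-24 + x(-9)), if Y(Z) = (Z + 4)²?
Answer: -750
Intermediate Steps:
Y(Z) = (4 + Z)²
x(K) = 3 + K
y(H) = (-6 + (4 + H)²)*(-2 + H) (y(H) = (-2 + H)*((4 + H)² - 6) = (-2 + H)*(-6 + (4 + H)²) = (-6 + (4 + H)²)*(-2 + H))
y(-3)*(-24 + x(-9)) = (-20 + (-3)³ - 6*(-3) + 6*(-3)²)*(-24 + (3 - 9)) = (-20 - 27 + 18 + 6*9)*(-24 - 6) = (-20 - 27 + 18 + 54)*(-30) = 25*(-30) = -750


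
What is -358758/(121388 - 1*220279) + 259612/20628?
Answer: 8268437579/509980887 ≈ 16.213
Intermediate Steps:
-358758/(121388 - 1*220279) + 259612/20628 = -358758/(121388 - 220279) + 259612*(1/20628) = -358758/(-98891) + 64903/5157 = -358758*(-1/98891) + 64903/5157 = 358758/98891 + 64903/5157 = 8268437579/509980887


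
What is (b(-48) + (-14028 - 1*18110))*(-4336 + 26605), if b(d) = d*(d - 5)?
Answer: -659028786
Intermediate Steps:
b(d) = d*(-5 + d)
(b(-48) + (-14028 - 1*18110))*(-4336 + 26605) = (-48*(-5 - 48) + (-14028 - 1*18110))*(-4336 + 26605) = (-48*(-53) + (-14028 - 18110))*22269 = (2544 - 32138)*22269 = -29594*22269 = -659028786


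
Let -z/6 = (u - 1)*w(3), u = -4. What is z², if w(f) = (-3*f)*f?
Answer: 656100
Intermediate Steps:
w(f) = -3*f²
z = -810 (z = -6*(-4 - 1)*(-3*3²) = -(-30)*(-3*9) = -(-30)*(-27) = -6*135 = -810)
z² = (-810)² = 656100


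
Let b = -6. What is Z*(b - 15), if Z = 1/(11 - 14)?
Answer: 7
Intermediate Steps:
Z = -⅓ (Z = 1/(-3) = -⅓ ≈ -0.33333)
Z*(b - 15) = -(-6 - 15)/3 = -⅓*(-21) = 7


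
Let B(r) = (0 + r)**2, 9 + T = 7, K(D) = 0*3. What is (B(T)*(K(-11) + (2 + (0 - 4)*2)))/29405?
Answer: -24/29405 ≈ -0.00081619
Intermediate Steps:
K(D) = 0
T = -2 (T = -9 + 7 = -2)
B(r) = r**2
(B(T)*(K(-11) + (2 + (0 - 4)*2)))/29405 = ((-2)**2*(0 + (2 + (0 - 4)*2)))/29405 = (4*(0 + (2 - 4*2)))*(1/29405) = (4*(0 + (2 - 8)))*(1/29405) = (4*(0 - 6))*(1/29405) = (4*(-6))*(1/29405) = -24*1/29405 = -24/29405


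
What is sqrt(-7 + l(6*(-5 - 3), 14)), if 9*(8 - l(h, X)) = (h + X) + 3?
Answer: 2*sqrt(10)/3 ≈ 2.1082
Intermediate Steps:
l(h, X) = 23/3 - X/9 - h/9 (l(h, X) = 8 - ((h + X) + 3)/9 = 8 - ((X + h) + 3)/9 = 8 - (3 + X + h)/9 = 8 + (-1/3 - X/9 - h/9) = 23/3 - X/9 - h/9)
sqrt(-7 + l(6*(-5 - 3), 14)) = sqrt(-7 + (23/3 - 1/9*14 - 2*(-5 - 3)/3)) = sqrt(-7 + (23/3 - 14/9 - 2*(-8)/3)) = sqrt(-7 + (23/3 - 14/9 - 1/9*(-48))) = sqrt(-7 + (23/3 - 14/9 + 16/3)) = sqrt(-7 + 103/9) = sqrt(40/9) = 2*sqrt(10)/3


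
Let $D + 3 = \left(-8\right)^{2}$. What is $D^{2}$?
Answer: $3721$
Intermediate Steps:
$D = 61$ ($D = -3 + \left(-8\right)^{2} = -3 + 64 = 61$)
$D^{2} = 61^{2} = 3721$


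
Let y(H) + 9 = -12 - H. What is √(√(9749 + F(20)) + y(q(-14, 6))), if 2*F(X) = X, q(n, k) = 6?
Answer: √(-27 + √9759) ≈ 8.4728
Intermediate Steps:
F(X) = X/2
y(H) = -21 - H (y(H) = -9 + (-12 - H) = -21 - H)
√(√(9749 + F(20)) + y(q(-14, 6))) = √(√(9749 + (½)*20) + (-21 - 1*6)) = √(√(9749 + 10) + (-21 - 6)) = √(√9759 - 27) = √(-27 + √9759)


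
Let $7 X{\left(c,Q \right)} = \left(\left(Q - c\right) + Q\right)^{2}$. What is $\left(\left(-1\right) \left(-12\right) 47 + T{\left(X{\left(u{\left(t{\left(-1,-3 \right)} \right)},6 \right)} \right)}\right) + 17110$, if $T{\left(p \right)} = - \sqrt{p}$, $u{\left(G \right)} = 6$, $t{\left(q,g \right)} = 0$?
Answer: $17674 - \frac{6 \sqrt{7}}{7} \approx 17672.0$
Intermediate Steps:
$X{\left(c,Q \right)} = \frac{\left(- c + 2 Q\right)^{2}}{7}$ ($X{\left(c,Q \right)} = \frac{\left(\left(Q - c\right) + Q\right)^{2}}{7} = \frac{\left(- c + 2 Q\right)^{2}}{7}$)
$\left(\left(-1\right) \left(-12\right) 47 + T{\left(X{\left(u{\left(t{\left(-1,-3 \right)} \right)},6 \right)} \right)}\right) + 17110 = \left(\left(-1\right) \left(-12\right) 47 - \sqrt{\frac{\left(\left(-1\right) 6 + 2 \cdot 6\right)^{2}}{7}}\right) + 17110 = \left(12 \cdot 47 - \sqrt{\frac{\left(-6 + 12\right)^{2}}{7}}\right) + 17110 = \left(564 - \sqrt{\frac{6^{2}}{7}}\right) + 17110 = \left(564 - \sqrt{\frac{1}{7} \cdot 36}\right) + 17110 = \left(564 - \sqrt{\frac{36}{7}}\right) + 17110 = \left(564 - \frac{6 \sqrt{7}}{7}\right) + 17110 = 17674 - \frac{6 \sqrt{7}}{7}$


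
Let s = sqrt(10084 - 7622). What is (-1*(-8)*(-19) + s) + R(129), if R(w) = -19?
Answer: -171 + sqrt(2462) ≈ -121.38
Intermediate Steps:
s = sqrt(2462) ≈ 49.619
(-1*(-8)*(-19) + s) + R(129) = (-1*(-8)*(-19) + sqrt(2462)) - 19 = (8*(-19) + sqrt(2462)) - 19 = (-152 + sqrt(2462)) - 19 = -171 + sqrt(2462)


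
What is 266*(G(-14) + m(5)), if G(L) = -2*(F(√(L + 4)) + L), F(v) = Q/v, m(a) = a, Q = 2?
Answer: 8778 + 532*I*√10/5 ≈ 8778.0 + 336.47*I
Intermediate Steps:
F(v) = 2/v
G(L) = -4/√(4 + L) - 2*L (G(L) = -2*(2/(√(L + 4)) + L) = -2*(2/(√(4 + L)) + L) = -2*(2/√(4 + L) + L) = -2*(L + 2/√(4 + L)) = -4/√(4 + L) - 2*L)
266*(G(-14) + m(5)) = 266*((-4/√(4 - 14) - 2*(-14)) + 5) = 266*((-(-2)*I*√10/5 + 28) + 5) = 266*((2*I*√10/5 + 28) + 5) = 266*((28 + 2*I*√10/5) + 5) = 266*(33 + 2*I*√10/5) = 8778 + 532*I*√10/5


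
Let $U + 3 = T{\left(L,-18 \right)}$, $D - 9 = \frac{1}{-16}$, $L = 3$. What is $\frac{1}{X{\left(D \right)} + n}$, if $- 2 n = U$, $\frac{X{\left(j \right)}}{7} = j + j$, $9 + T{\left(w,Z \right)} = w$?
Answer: $\frac{8}{1037} \approx 0.0077146$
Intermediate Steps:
$D = \frac{143}{16}$ ($D = 9 + \frac{1}{-16} = 9 - \frac{1}{16} = \frac{143}{16} \approx 8.9375$)
$T{\left(w,Z \right)} = -9 + w$
$X{\left(j \right)} = 14 j$ ($X{\left(j \right)} = 7 \left(j + j\right) = 7 \cdot 2 j = 14 j$)
$U = -9$ ($U = -3 + \left(-9 + 3\right) = -3 - 6 = -9$)
$n = \frac{9}{2}$ ($n = \left(- \frac{1}{2}\right) \left(-9\right) = \frac{9}{2} \approx 4.5$)
$\frac{1}{X{\left(D \right)} + n} = \frac{1}{14 \cdot \frac{143}{16} + \frac{9}{2}} = \frac{1}{\frac{1001}{8} + \frac{9}{2}} = \frac{1}{\frac{1037}{8}} = \frac{8}{1037}$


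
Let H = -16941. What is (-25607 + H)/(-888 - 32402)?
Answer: 21274/16645 ≈ 1.2781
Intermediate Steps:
(-25607 + H)/(-888 - 32402) = (-25607 - 16941)/(-888 - 32402) = -42548/(-33290) = -42548*(-1/33290) = 21274/16645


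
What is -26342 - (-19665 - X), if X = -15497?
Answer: -22174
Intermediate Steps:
-26342 - (-19665 - X) = -26342 - (-19665 - 1*(-15497)) = -26342 - (-19665 + 15497) = -26342 - 1*(-4168) = -26342 + 4168 = -22174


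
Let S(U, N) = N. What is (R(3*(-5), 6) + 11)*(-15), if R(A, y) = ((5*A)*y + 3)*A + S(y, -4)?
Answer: -100680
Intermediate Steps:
R(A, y) = -4 + A*(3 + 5*A*y) (R(A, y) = ((5*A)*y + 3)*A - 4 = (5*A*y + 3)*A - 4 = (3 + 5*A*y)*A - 4 = A*(3 + 5*A*y) - 4 = -4 + A*(3 + 5*A*y))
(R(3*(-5), 6) + 11)*(-15) = ((-4 + 3*(3*(-5)) + 5*6*(3*(-5))²) + 11)*(-15) = ((-4 + 3*(-15) + 5*6*(-15)²) + 11)*(-15) = ((-4 - 45 + 5*6*225) + 11)*(-15) = ((-4 - 45 + 6750) + 11)*(-15) = (6701 + 11)*(-15) = 6712*(-15) = -100680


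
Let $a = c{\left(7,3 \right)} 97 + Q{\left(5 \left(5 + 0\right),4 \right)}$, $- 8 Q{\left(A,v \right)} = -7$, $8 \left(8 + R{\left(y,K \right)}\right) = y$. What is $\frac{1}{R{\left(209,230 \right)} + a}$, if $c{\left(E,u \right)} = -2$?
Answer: $- \frac{1}{175} \approx -0.0057143$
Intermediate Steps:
$R{\left(y,K \right)} = -8 + \frac{y}{8}$
$Q{\left(A,v \right)} = \frac{7}{8}$ ($Q{\left(A,v \right)} = \left(- \frac{1}{8}\right) \left(-7\right) = \frac{7}{8}$)
$a = - \frac{1545}{8}$ ($a = \left(-2\right) 97 + \frac{7}{8} = -194 + \frac{7}{8} = - \frac{1545}{8} \approx -193.13$)
$\frac{1}{R{\left(209,230 \right)} + a} = \frac{1}{\left(-8 + \frac{1}{8} \cdot 209\right) - \frac{1545}{8}} = \frac{1}{\left(-8 + \frac{209}{8}\right) - \frac{1545}{8}} = \frac{1}{\frac{145}{8} - \frac{1545}{8}} = \frac{1}{-175} = - \frac{1}{175}$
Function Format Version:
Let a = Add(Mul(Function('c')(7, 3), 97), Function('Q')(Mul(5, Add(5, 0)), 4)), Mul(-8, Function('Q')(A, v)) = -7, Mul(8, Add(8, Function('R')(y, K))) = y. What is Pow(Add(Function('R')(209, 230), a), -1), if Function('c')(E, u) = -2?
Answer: Rational(-1, 175) ≈ -0.0057143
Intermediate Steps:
Function('R')(y, K) = Add(-8, Mul(Rational(1, 8), y))
Function('Q')(A, v) = Rational(7, 8) (Function('Q')(A, v) = Mul(Rational(-1, 8), -7) = Rational(7, 8))
a = Rational(-1545, 8) (a = Add(Mul(-2, 97), Rational(7, 8)) = Add(-194, Rational(7, 8)) = Rational(-1545, 8) ≈ -193.13)
Pow(Add(Function('R')(209, 230), a), -1) = Pow(Add(Add(-8, Mul(Rational(1, 8), 209)), Rational(-1545, 8)), -1) = Pow(Add(Add(-8, Rational(209, 8)), Rational(-1545, 8)), -1) = Pow(Add(Rational(145, 8), Rational(-1545, 8)), -1) = Pow(-175, -1) = Rational(-1, 175)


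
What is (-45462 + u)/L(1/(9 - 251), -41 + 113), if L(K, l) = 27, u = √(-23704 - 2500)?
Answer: -15154/9 + 2*I*√6551/27 ≈ -1683.8 + 5.9954*I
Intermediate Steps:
u = 2*I*√6551 (u = √(-26204) = 2*I*√6551 ≈ 161.88*I)
(-45462 + u)/L(1/(9 - 251), -41 + 113) = (-45462 + 2*I*√6551)/27 = (-45462 + 2*I*√6551)*(1/27) = -15154/9 + 2*I*√6551/27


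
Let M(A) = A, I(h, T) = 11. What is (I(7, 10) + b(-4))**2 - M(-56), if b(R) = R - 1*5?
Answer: 60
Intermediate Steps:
b(R) = -5 + R (b(R) = R - 5 = -5 + R)
(I(7, 10) + b(-4))**2 - M(-56) = (11 + (-5 - 4))**2 - 1*(-56) = (11 - 9)**2 + 56 = 2**2 + 56 = 4 + 56 = 60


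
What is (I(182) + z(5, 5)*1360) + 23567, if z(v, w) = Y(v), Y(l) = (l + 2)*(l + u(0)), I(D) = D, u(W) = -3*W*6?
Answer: 71349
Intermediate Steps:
u(W) = -18*W
Y(l) = l*(2 + l) (Y(l) = (l + 2)*(l - 18*0) = (2 + l)*(l + 0) = (2 + l)*l = l*(2 + l))
z(v, w) = v*(2 + v)
(I(182) + z(5, 5)*1360) + 23567 = (182 + (5*(2 + 5))*1360) + 23567 = (182 + (5*7)*1360) + 23567 = (182 + 35*1360) + 23567 = (182 + 47600) + 23567 = 47782 + 23567 = 71349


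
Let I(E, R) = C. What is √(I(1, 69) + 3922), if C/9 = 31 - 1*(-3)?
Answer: 2*√1057 ≈ 65.023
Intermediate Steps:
C = 306 (C = 9*(31 - 1*(-3)) = 9*(31 + 3) = 9*34 = 306)
I(E, R) = 306
√(I(1, 69) + 3922) = √(306 + 3922) = √4228 = 2*√1057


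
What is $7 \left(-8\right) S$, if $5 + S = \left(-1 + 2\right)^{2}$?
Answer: $224$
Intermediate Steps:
$S = -4$ ($S = -5 + \left(-1 + 2\right)^{2} = -5 + 1^{2} = -5 + 1 = -4$)
$7 \left(-8\right) S = 7 \left(-8\right) \left(-4\right) = \left(-56\right) \left(-4\right) = 224$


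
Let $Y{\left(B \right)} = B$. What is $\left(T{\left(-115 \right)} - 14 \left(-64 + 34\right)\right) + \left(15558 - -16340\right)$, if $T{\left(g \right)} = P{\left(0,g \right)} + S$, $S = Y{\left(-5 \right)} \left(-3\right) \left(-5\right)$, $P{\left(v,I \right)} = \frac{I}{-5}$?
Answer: $32266$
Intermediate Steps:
$P{\left(v,I \right)} = - \frac{I}{5}$ ($P{\left(v,I \right)} = I \left(- \frac{1}{5}\right) = - \frac{I}{5}$)
$S = -75$ ($S = \left(-5\right) \left(-3\right) \left(-5\right) = 15 \left(-5\right) = -75$)
$T{\left(g \right)} = -75 - \frac{g}{5}$ ($T{\left(g \right)} = - \frac{g}{5} - 75 = -75 - \frac{g}{5}$)
$\left(T{\left(-115 \right)} - 14 \left(-64 + 34\right)\right) + \left(15558 - -16340\right) = \left(\left(-75 - -23\right) - 14 \left(-64 + 34\right)\right) + \left(15558 - -16340\right) = \left(\left(-75 + 23\right) - 14 \left(-30\right)\right) + \left(15558 + 16340\right) = \left(-52 - -420\right) + 31898 = \left(-52 + 420\right) + 31898 = 368 + 31898 = 32266$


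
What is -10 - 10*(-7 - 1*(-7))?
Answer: -10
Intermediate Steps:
-10 - 10*(-7 - 1*(-7)) = -10 - 10*(-7 + 7) = -10 - 10*0 = -10 + 0 = -10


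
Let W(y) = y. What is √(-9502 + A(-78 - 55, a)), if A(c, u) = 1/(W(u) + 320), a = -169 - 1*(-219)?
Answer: I*√1300823430/370 ≈ 97.478*I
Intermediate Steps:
a = 50 (a = -169 + 219 = 50)
A(c, u) = 1/(320 + u) (A(c, u) = 1/(u + 320) = 1/(320 + u))
√(-9502 + A(-78 - 55, a)) = √(-9502 + 1/(320 + 50)) = √(-9502 + 1/370) = √(-3515739/370) = I*√1300823430/370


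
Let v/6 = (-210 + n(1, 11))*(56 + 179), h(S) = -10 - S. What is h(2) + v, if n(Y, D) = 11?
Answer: -280602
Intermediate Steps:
v = -280590 (v = 6*((-210 + 11)*(56 + 179)) = 6*(-199*235) = 6*(-46765) = -280590)
h(2) + v = (-10 - 1*2) - 280590 = (-10 - 2) - 280590 = -12 - 280590 = -280602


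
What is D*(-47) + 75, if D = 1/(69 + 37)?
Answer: 7903/106 ≈ 74.557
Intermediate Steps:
D = 1/106 ≈ 0.0094340
D*(-47) + 75 = (1/106)*(-47) + 75 = -47/106 + 75 = 7903/106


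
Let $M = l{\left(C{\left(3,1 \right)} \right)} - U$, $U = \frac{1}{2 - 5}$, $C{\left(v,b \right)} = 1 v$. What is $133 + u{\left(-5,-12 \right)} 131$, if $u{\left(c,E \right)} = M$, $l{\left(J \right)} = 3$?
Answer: $\frac{1709}{3} \approx 569.67$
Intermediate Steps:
$C{\left(v,b \right)} = v$
$U = - \frac{1}{3}$ ($U = \frac{1}{-3} = - \frac{1}{3} \approx -0.33333$)
$M = \frac{10}{3}$ ($M = 3 - - \frac{1}{3} = 3 + \frac{1}{3} = \frac{10}{3} \approx 3.3333$)
$u{\left(c,E \right)} = \frac{10}{3}$
$133 + u{\left(-5,-12 \right)} 131 = 133 + \frac{10}{3} \cdot 131 = 133 + \frac{1310}{3} = \frac{1709}{3}$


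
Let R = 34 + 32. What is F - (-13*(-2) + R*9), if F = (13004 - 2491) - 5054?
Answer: 4839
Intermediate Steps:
R = 66
F = 5459 (F = 10513 - 5054 = 5459)
F - (-13*(-2) + R*9) = 5459 - (-13*(-2) + 66*9) = 5459 - (26 + 594) = 5459 - 1*620 = 5459 - 620 = 4839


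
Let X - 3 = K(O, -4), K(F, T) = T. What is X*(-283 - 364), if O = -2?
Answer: 647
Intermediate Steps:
X = -1 (X = 3 - 4 = -1)
X*(-283 - 364) = -(-283 - 364) = -1*(-647) = 647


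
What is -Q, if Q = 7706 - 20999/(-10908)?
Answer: -84078047/10908 ≈ -7707.9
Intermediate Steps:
Q = 84078047/10908 (Q = 7706 - 20999*(-1)/10908 = 7706 - 1*(-20999/10908) = 7706 + 20999/10908 = 84078047/10908 ≈ 7707.9)
-Q = -1*84078047/10908 = -84078047/10908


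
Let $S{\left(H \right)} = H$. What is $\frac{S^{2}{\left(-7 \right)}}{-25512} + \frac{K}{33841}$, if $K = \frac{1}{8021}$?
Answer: $- \frac{13300468877}{6924943119432} \approx -0.0019207$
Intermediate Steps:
$K = \frac{1}{8021} \approx 0.00012467$
$\frac{S^{2}{\left(-7 \right)}}{-25512} + \frac{K}{33841} = \frac{\left(-7\right)^{2}}{-25512} + \frac{1}{8021 \cdot 33841} = 49 \left(- \frac{1}{25512}\right) + \frac{1}{8021} \cdot \frac{1}{33841} = - \frac{49}{25512} + \frac{1}{271438661} = - \frac{13300468877}{6924943119432}$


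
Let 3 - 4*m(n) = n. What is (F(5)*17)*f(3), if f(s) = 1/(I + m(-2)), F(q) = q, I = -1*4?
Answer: -340/11 ≈ -30.909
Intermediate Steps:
I = -4
m(n) = ¾ - n/4
f(s) = -4/11 (f(s) = 1/(-4 + (¾ - ¼*(-2))) = 1/(-4 + (¾ + ½)) = 1/(-4 + 5/4) = 1/(-11/4) = -4/11)
(F(5)*17)*f(3) = (5*17)*(-4/11) = 85*(-4/11) = -340/11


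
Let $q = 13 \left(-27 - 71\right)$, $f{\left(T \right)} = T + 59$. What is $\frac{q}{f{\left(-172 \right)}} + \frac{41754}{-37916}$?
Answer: $\frac{21793391}{2142254} \approx 10.173$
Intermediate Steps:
$f{\left(T \right)} = 59 + T$
$q = -1274$ ($q = 13 \left(-98\right) = -1274$)
$\frac{q}{f{\left(-172 \right)}} + \frac{41754}{-37916} = - \frac{1274}{59 - 172} + \frac{41754}{-37916} = - \frac{1274}{-113} + 41754 \left(- \frac{1}{37916}\right) = \left(-1274\right) \left(- \frac{1}{113}\right) - \frac{20877}{18958} = \frac{1274}{113} - \frac{20877}{18958} = \frac{21793391}{2142254}$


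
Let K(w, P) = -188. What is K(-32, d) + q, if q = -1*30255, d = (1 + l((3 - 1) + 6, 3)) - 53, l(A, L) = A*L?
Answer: -30443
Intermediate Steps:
d = -28 (d = (1 + ((3 - 1) + 6)*3) - 53 = (1 + (2 + 6)*3) - 53 = (1 + 8*3) - 53 = (1 + 24) - 53 = 25 - 53 = -28)
q = -30255
K(-32, d) + q = -188 - 30255 = -30443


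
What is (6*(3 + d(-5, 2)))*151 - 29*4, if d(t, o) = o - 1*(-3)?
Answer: 7132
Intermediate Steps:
d(t, o) = 3 + o (d(t, o) = o + 3 = 3 + o)
(6*(3 + d(-5, 2)))*151 - 29*4 = (6*(3 + (3 + 2)))*151 - 29*4 = (6*(3 + 5))*151 - 116 = (6*8)*151 - 116 = 48*151 - 116 = 7248 - 116 = 7132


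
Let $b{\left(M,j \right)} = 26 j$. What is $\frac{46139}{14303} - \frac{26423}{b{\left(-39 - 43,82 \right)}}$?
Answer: $- \frac{279559821}{30493996} \approx -9.1677$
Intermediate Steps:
$\frac{46139}{14303} - \frac{26423}{b{\left(-39 - 43,82 \right)}} = \frac{46139}{14303} - \frac{26423}{26 \cdot 82} = 46139 \cdot \frac{1}{14303} - \frac{26423}{2132} = \frac{46139}{14303} - \frac{26423}{2132} = - \frac{279559821}{30493996}$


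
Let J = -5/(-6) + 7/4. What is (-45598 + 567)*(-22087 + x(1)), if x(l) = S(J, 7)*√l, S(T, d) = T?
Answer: 11933800403/12 ≈ 9.9448e+8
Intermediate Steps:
J = 31/12 (J = -5*(-⅙) + 7*(¼) = ⅚ + 7/4 = 31/12 ≈ 2.5833)
x(l) = 31*√l/12
(-45598 + 567)*(-22087 + x(1)) = (-45598 + 567)*(-22087 + 31*√1/12) = -45031*(-22087 + (31/12)*1) = -45031*(-22087 + 31/12) = -45031*(-265013/12) = 11933800403/12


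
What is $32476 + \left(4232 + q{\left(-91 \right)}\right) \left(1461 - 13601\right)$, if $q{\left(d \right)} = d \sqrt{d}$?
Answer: $-51344004 + 1104740 i \sqrt{91} \approx -5.1344 \cdot 10^{7} + 1.0539 \cdot 10^{7} i$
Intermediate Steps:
$q{\left(d \right)} = d^{\frac{3}{2}}$
$32476 + \left(4232 + q{\left(-91 \right)}\right) \left(1461 - 13601\right) = 32476 + \left(4232 + \left(-91\right)^{\frac{3}{2}}\right) \left(1461 - 13601\right) = 32476 + \left(4232 - 91 i \sqrt{91}\right) \left(-12140\right) = 32476 - \left(51376480 - 1104740 i \sqrt{91}\right) = -51344004 + 1104740 i \sqrt{91}$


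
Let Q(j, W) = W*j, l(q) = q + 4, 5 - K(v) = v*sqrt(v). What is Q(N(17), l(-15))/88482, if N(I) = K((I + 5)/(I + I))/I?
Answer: -55/1504194 + 121*sqrt(187)/434712066 ≈ -3.2758e-5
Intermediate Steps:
K(v) = 5 - v**(3/2) (K(v) = 5 - v*sqrt(v) = 5 - v**(3/2))
l(q) = 4 + q
N(I) = (5 - sqrt(2)*((5 + I)/I)**(3/2)/4)/I (N(I) = (5 - ((I + 5)/(I + I))**(3/2))/I = (5 - ((5 + I)/((2*I)))**(3/2))/I = (5 - ((5 + I)*(1/(2*I)))**(3/2))/I = (5 - ((5 + I)/(2*I))**(3/2))/I = (5 - sqrt(2)*((5 + I)/I)**(3/2)/4)/I)
Q(N(17), l(-15))/88482 = ((4 - 15)*((1/4)*(20 - sqrt(2)*((5 + 17)/17)**(3/2))/17))/88482 = -11*(20 - sqrt(2)*((1/17)*22)**(3/2))/(4*17)*(1/88482) = -11*(20 - sqrt(2)*(22/17)**(3/2))/(4*17)*(1/88482) = -11*(20 - sqrt(2)*22*sqrt(374)/289)/(4*17)*(1/88482) = -11*(20 - 44*sqrt(187)/289)/(4*17)*(1/88482) = -11*(5/17 - 11*sqrt(187)/4913)*(1/88482) = (-55/17 + 121*sqrt(187)/4913)*(1/88482) = -55/1504194 + 121*sqrt(187)/434712066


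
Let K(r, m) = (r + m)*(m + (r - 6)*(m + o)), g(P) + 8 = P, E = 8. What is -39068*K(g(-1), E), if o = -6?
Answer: -859496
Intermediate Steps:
g(P) = -8 + P
K(r, m) = (m + r)*(m + (-6 + m)*(-6 + r)) (K(r, m) = (r + m)*(m + (r - 6)*(m - 6)) = (m + r)*(m + (-6 + r)*(-6 + m)) = (m + r)*(m + (-6 + m)*(-6 + r)))
-39068*K(g(-1), E) = -39068*(-6*(-8 - 1)**2 - 5*8**2 + 36*8 + 36*(-8 - 1) + 8*(-8 - 1)**2 + (-8 - 1)*8**2 - 11*8*(-8 - 1)) = -39068*(-6*(-9)**2 - 5*64 + 288 + 36*(-9) + 8*(-9)**2 - 9*64 - 11*8*(-9)) = -39068*(-6*81 - 320 + 288 - 324 + 8*81 - 576 + 792) = -39068*(-486 - 320 + 288 - 324 + 648 - 576 + 792) = -39068*22 = -859496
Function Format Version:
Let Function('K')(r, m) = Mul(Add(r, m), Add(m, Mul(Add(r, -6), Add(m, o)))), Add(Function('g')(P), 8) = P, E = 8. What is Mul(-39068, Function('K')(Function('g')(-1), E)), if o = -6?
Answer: -859496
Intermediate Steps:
Function('g')(P) = Add(-8, P)
Function('K')(r, m) = Mul(Add(m, r), Add(m, Mul(Add(-6, m), Add(-6, r)))) (Function('K')(r, m) = Mul(Add(r, m), Add(m, Mul(Add(r, -6), Add(m, -6)))) = Mul(Add(m, r), Add(m, Mul(Add(-6, r), Add(-6, m)))) = Mul(Add(m, r), Add(m, Mul(Add(-6, m), Add(-6, r)))))
Mul(-39068, Function('K')(Function('g')(-1), E)) = Mul(-39068, Add(Mul(-6, Pow(Add(-8, -1), 2)), Mul(-5, Pow(8, 2)), Mul(36, 8), Mul(36, Add(-8, -1)), Mul(8, Pow(Add(-8, -1), 2)), Mul(Add(-8, -1), Pow(8, 2)), Mul(-11, 8, Add(-8, -1)))) = Mul(-39068, Add(Mul(-6, Pow(-9, 2)), Mul(-5, 64), 288, Mul(36, -9), Mul(8, Pow(-9, 2)), Mul(-9, 64), Mul(-11, 8, -9))) = Mul(-39068, Add(Mul(-6, 81), -320, 288, -324, Mul(8, 81), -576, 792)) = Mul(-39068, Add(-486, -320, 288, -324, 648, -576, 792)) = Mul(-39068, 22) = -859496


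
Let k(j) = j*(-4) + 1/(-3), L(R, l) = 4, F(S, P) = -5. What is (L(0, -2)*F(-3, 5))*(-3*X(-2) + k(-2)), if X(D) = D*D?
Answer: 260/3 ≈ 86.667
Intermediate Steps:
k(j) = -1/3 - 4*j (k(j) = -4*j - 1/3 = -1/3 - 4*j)
X(D) = D**2
(L(0, -2)*F(-3, 5))*(-3*X(-2) + k(-2)) = (4*(-5))*(-3*(-2)**2 + (-1/3 - 4*(-2))) = -20*(-3*4 + (-1/3 + 8)) = -20*(-12 + 23/3) = -20*(-13/3) = 260/3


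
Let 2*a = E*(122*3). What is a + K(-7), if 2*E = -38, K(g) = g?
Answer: -3484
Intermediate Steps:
E = -19 (E = (1/2)*(-38) = -19)
a = -3477 (a = (-2318*3)/2 = (-19*366)/2 = (1/2)*(-6954) = -3477)
a + K(-7) = -3477 - 7 = -3484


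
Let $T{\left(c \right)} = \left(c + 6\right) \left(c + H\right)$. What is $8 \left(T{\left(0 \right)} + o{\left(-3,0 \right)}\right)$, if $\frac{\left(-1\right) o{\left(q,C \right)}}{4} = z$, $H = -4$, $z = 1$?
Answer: $-224$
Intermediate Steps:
$o{\left(q,C \right)} = -4$ ($o{\left(q,C \right)} = \left(-4\right) 1 = -4$)
$T{\left(c \right)} = \left(-4 + c\right) \left(6 + c\right)$ ($T{\left(c \right)} = \left(c + 6\right) \left(c - 4\right) = \left(6 + c\right) \left(-4 + c\right) = \left(-4 + c\right) \left(6 + c\right)$)
$8 \left(T{\left(0 \right)} + o{\left(-3,0 \right)}\right) = 8 \left(\left(-24 + 0^{2} + 2 \cdot 0\right) - 4\right) = 8 \left(\left(-24 + 0 + 0\right) - 4\right) = 8 \left(-24 - 4\right) = 8 \left(-28\right) = -224$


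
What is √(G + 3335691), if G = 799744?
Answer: √4135435 ≈ 2033.6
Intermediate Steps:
√(G + 3335691) = √(799744 + 3335691) = √4135435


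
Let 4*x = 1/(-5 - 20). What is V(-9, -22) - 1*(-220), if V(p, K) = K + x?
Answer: 19799/100 ≈ 197.99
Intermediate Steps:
x = -1/100 (x = 1/(4*(-5 - 20)) = (¼)/(-25) = (¼)*(-1/25) = -1/100 ≈ -0.010000)
V(p, K) = -1/100 + K (V(p, K) = K - 1/100 = -1/100 + K)
V(-9, -22) - 1*(-220) = (-1/100 - 22) - 1*(-220) = -2201/100 + 220 = 19799/100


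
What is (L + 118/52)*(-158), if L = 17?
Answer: -39579/13 ≈ -3044.5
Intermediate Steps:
(L + 118/52)*(-158) = (17 + 118/52)*(-158) = (17 + 118*(1/52))*(-158) = (17 + 59/26)*(-158) = (501/26)*(-158) = -39579/13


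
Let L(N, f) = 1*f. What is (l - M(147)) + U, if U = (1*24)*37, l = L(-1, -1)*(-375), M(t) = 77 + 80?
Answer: 1106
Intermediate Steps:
L(N, f) = f
M(t) = 157
l = 375 (l = -1*(-375) = 375)
U = 888 (U = 24*37 = 888)
(l - M(147)) + U = (375 - 1*157) + 888 = (375 - 157) + 888 = 218 + 888 = 1106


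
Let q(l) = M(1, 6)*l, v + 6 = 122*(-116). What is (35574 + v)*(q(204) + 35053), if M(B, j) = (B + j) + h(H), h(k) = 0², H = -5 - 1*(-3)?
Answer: 781277096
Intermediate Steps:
H = -2 (H = -5 + 3 = -2)
h(k) = 0
v = -14158 (v = -6 + 122*(-116) = -6 - 14152 = -14158)
M(B, j) = B + j (M(B, j) = (B + j) + 0 = B + j)
q(l) = 7*l (q(l) = (1 + 6)*l = 7*l)
(35574 + v)*(q(204) + 35053) = (35574 - 14158)*(7*204 + 35053) = 21416*(1428 + 35053) = 21416*36481 = 781277096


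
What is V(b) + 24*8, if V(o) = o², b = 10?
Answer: 292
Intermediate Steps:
V(b) + 24*8 = 10² + 24*8 = 100 + 192 = 292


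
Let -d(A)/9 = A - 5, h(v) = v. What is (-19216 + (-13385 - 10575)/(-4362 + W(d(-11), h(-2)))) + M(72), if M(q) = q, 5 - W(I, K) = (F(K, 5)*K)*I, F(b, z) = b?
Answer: -94413392/4933 ≈ -19139.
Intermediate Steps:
d(A) = 45 - 9*A (d(A) = -9*(A - 5) = -9*(-5 + A) = 45 - 9*A)
W(I, K) = 5 - I*K**2 (W(I, K) = 5 - K*K*I = 5 - K**2*I = 5 - I*K**2)
(-19216 + (-13385 - 10575)/(-4362 + W(d(-11), h(-2)))) + M(72) = (-19216 + (-13385 - 10575)/(-4362 + (5 - 1*(45 - 9*(-11))*(-2)**2))) + 72 = (-19216 - 23960/(-4362 + (5 - 1*(45 + 99)*4))) + 72 = (-19216 - 23960/(-4362 + (5 - 1*144*4))) + 72 = (-19216 - 23960/(-4362 + (5 - 576))) + 72 = (-19216 - 23960/(-4362 - 571)) + 72 = (-19216 - 23960/(-4933)) + 72 = (-19216 - 23960*(-1/4933)) + 72 = (-19216 + 23960/4933) + 72 = -94768568/4933 + 72 = -94413392/4933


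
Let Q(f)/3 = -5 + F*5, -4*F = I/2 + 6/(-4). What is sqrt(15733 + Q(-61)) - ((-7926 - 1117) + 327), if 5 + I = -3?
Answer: 8716 + sqrt(251818)/4 ≈ 8841.5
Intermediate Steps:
I = -8 (I = -5 - 3 = -8)
F = 11/8 (F = -(-8/2 + 6/(-4))/4 = -(-8*1/2 + 6*(-1/4))/4 = -(-4 - 3/2)/4 = -1/4*(-11/2) = 11/8 ≈ 1.3750)
Q(f) = 45/8 (Q(f) = 3*(-5 + (11/8)*5) = 3*(-5 + 55/8) = 3*(15/8) = 45/8)
sqrt(15733 + Q(-61)) - ((-7926 - 1117) + 327) = sqrt(15733 + 45/8) - ((-7926 - 1117) + 327) = sqrt(125909/8) - (-9043 + 327) = sqrt(251818)/4 - 1*(-8716) = sqrt(251818)/4 + 8716 = 8716 + sqrt(251818)/4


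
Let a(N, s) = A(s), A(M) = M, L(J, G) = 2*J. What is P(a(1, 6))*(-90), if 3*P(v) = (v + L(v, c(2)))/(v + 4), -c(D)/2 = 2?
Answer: -54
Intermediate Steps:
c(D) = -4 (c(D) = -2*2 = -4)
a(N, s) = s
P(v) = v/(4 + v) (P(v) = ((v + 2*v)/(v + 4))/3 = ((3*v)/(4 + v))/3 = (3*v/(4 + v))/3 = v/(4 + v))
P(a(1, 6))*(-90) = (6/(4 + 6))*(-90) = (6/10)*(-90) = (6*(⅒))*(-90) = (⅗)*(-90) = -54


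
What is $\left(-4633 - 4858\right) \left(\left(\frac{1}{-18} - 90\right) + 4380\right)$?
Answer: $- \frac{732885529}{18} \approx -4.0716 \cdot 10^{7}$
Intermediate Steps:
$\left(-4633 - 4858\right) \left(\left(\frac{1}{-18} - 90\right) + 4380\right) = - 9491 \left(\left(- \frac{1}{18} - 90\right) + 4380\right) = - 9491 \left(- \frac{1621}{18} + 4380\right) = \left(-9491\right) \frac{77219}{18} = - \frac{732885529}{18}$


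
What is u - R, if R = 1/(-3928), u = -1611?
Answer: -6328007/3928 ≈ -1611.0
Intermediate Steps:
R = -1/3928 ≈ -0.00025458
u - R = -1611 - 1*(-1/3928) = -1611 + 1/3928 = -6328007/3928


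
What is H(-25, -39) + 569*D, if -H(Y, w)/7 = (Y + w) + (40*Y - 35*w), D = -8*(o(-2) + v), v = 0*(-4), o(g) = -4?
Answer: 16101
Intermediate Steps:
v = 0
D = 32 (D = -8*(-4 + 0) = -8*(-4) = 32)
H(Y, w) = -287*Y + 238*w (H(Y, w) = -7*((Y + w) + (40*Y - 35*w)) = -7*((Y + w) + (-35*w + 40*Y)) = -7*(-34*w + 41*Y) = -287*Y + 238*w)
H(-25, -39) + 569*D = (-287*(-25) + 238*(-39)) + 569*32 = (7175 - 9282) + 18208 = -2107 + 18208 = 16101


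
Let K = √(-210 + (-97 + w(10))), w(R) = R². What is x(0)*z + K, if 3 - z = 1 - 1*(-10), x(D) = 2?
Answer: -16 + 3*I*√23 ≈ -16.0 + 14.387*I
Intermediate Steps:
z = -8 (z = 3 - (1 - 1*(-10)) = 3 - (1 + 10) = 3 - 1*11 = 3 - 11 = -8)
K = 3*I*√23 (K = √(-210 + (-97 + 10²)) = √(-210 + (-97 + 100)) = √(-210 + 3) = √(-207) = 3*I*√23 ≈ 14.387*I)
x(0)*z + K = 2*(-8) + 3*I*√23 = -16 + 3*I*√23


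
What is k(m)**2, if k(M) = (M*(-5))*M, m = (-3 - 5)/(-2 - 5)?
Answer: 102400/2401 ≈ 42.649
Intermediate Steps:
m = 8/7 (m = -8/(-7) = -8*(-1/7) = 8/7 ≈ 1.1429)
k(M) = -5*M**2 (k(M) = (-5*M)*M = -5*M**2)
k(m)**2 = (-5*(8/7)**2)**2 = (-5*64/49)**2 = (-320/49)**2 = 102400/2401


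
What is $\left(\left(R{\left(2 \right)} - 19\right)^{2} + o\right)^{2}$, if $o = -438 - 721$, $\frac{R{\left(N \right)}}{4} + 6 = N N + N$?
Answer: $636804$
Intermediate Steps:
$R{\left(N \right)} = -24 + 4 N + 4 N^{2}$ ($R{\left(N \right)} = -24 + 4 \left(N N + N\right) = -24 + 4 \left(N^{2} + N\right) = -24 + 4 \left(N + N^{2}\right) = -24 + \left(4 N + 4 N^{2}\right) = -24 + 4 N + 4 N^{2}$)
$o = -1159$ ($o = -438 - 721 = -1159$)
$\left(\left(R{\left(2 \right)} - 19\right)^{2} + o\right)^{2} = \left(\left(\left(-24 + 4 \cdot 2 + 4 \cdot 2^{2}\right) - 19\right)^{2} - 1159\right)^{2} = \left(\left(\left(-24 + 8 + 4 \cdot 4\right) - 19\right)^{2} - 1159\right)^{2} = \left(\left(\left(-24 + 8 + 16\right) - 19\right)^{2} - 1159\right)^{2} = \left(\left(0 - 19\right)^{2} - 1159\right)^{2} = \left(\left(-19\right)^{2} - 1159\right)^{2} = \left(361 - 1159\right)^{2} = \left(-798\right)^{2} = 636804$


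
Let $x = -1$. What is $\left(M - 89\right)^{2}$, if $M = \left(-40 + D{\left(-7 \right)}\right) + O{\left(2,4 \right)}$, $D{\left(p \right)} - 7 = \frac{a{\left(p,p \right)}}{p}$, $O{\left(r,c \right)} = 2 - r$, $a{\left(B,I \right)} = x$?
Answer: $\frac{727609}{49} \approx 14849.0$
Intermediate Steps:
$a{\left(B,I \right)} = -1$
$D{\left(p \right)} = 7 - \frac{1}{p}$
$M = - \frac{230}{7}$ ($M = \left(-40 + \left(7 - \frac{1}{-7}\right)\right) + \left(2 - 2\right) = \left(-40 + \left(7 - - \frac{1}{7}\right)\right) + \left(2 - 2\right) = \left(-40 + \left(7 + \frac{1}{7}\right)\right) + 0 = \left(-40 + \frac{50}{7}\right) + 0 = - \frac{230}{7} + 0 = - \frac{230}{7} \approx -32.857$)
$\left(M - 89\right)^{2} = \left(- \frac{230}{7} - 89\right)^{2} = \left(- \frac{853}{7}\right)^{2} = \frac{727609}{49}$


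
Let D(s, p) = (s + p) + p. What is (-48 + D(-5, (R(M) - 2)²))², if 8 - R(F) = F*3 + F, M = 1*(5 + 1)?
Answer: 354025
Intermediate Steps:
M = 6 (M = 1*6 = 6)
R(F) = 8 - 4*F (R(F) = 8 - (F*3 + F) = 8 - (3*F + F) = 8 - 4*F)
D(s, p) = s + 2*p (D(s, p) = (p + s) + p = s + 2*p)
(-48 + D(-5, (R(M) - 2)²))² = (-48 + (-5 + 2*((8 - 4*6) - 2)²))² = (-48 + (-5 + 2*((8 - 24) - 2)²))² = (-48 + (-5 + 2*(-16 - 2)²))² = (-48 + (-5 + 2*(-18)²))² = (-48 + (-5 + 2*324))² = (-48 + (-5 + 648))² = (-48 + 643)² = 595² = 354025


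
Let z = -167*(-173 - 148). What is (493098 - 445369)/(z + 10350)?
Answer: 47729/63957 ≈ 0.74627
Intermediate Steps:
z = 53607 (z = -167*(-321) = 53607)
(493098 - 445369)/(z + 10350) = (493098 - 445369)/(53607 + 10350) = 47729/63957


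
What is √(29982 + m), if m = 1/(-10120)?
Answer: √767647132670/5060 ≈ 173.15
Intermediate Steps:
m = -1/10120 ≈ -9.8814e-5
√(29982 + m) = √(29982 - 1/10120) = √(303417839/10120) = √767647132670/5060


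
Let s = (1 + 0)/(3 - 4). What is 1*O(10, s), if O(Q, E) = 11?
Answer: 11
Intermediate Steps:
s = -1 (s = 1/(-1) = 1*(-1) = -1)
1*O(10, s) = 1*11 = 11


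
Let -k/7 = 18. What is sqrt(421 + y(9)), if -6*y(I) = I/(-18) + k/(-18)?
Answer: sqrt(15117)/6 ≈ 20.492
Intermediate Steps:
k = -126 (k = -7*18 = -126)
y(I) = -7/6 + I/108 (y(I) = -(I/(-18) - 126/(-18))/6 = -(I*(-1/18) - 126*(-1/18))/6 = -(-I/18 + 7)/6 = -(7 - I/18)/6 = -7/6 + I/108)
sqrt(421 + y(9)) = sqrt(421 + (-7/6 + (1/108)*9)) = sqrt(421 + (-7/6 + 1/12)) = sqrt(421 - 13/12) = sqrt(5039/12) = sqrt(15117)/6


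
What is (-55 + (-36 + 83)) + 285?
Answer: 277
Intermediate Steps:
(-55 + (-36 + 83)) + 285 = (-55 + 47) + 285 = -8 + 285 = 277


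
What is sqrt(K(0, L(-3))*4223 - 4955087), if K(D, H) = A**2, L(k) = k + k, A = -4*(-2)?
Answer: 3*I*sqrt(520535) ≈ 2164.4*I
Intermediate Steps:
A = 8
L(k) = 2*k
K(D, H) = 64 (K(D, H) = 8**2 = 64)
sqrt(K(0, L(-3))*4223 - 4955087) = sqrt(64*4223 - 4955087) = sqrt(270272 - 4955087) = sqrt(-4684815) = 3*I*sqrt(520535)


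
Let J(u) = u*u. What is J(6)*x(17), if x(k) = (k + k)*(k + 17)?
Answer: 41616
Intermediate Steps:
x(k) = 2*k*(17 + k) (x(k) = (2*k)*(17 + k) = 2*k*(17 + k))
J(u) = u²
J(6)*x(17) = 6²*(2*17*(17 + 17)) = 36*(2*17*34) = 36*1156 = 41616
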